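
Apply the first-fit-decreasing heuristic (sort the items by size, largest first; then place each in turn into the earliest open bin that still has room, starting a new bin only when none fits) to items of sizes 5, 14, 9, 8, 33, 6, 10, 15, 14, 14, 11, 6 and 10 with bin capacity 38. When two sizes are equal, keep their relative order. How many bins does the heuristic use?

Sorted descending: 33, 15, 14, 14, 14, 11, 10, 10, 9, 8, 6, 6, 5.
  33 → bin 1 (new)  [load 33/38]
  15 → bin 2 (new)  [load 15/38]
  14 → bin 2  [load 29/38]
  14 → bin 3 (new)  [load 14/38]
  14 → bin 3  [load 28/38]
  11 → bin 4 (new)  [load 11/38]
  10 → bin 3  [load 38/38]
  10 → bin 4  [load 21/38]
  9 → bin 2  [load 38/38]
  8 → bin 4  [load 29/38]
  6 → bin 4  [load 35/38]
  6 → bin 5 (new)  [load 6/38]
  5 → bin 1  [load 38/38]
5 bins opened.

5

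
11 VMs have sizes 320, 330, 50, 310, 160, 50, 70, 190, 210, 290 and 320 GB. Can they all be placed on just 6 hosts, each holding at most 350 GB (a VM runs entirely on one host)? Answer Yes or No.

Total = 2300 GB; ⌈2300/350⌉ = 7.
At least 7 hosts are required, but only 6 are allowed.

No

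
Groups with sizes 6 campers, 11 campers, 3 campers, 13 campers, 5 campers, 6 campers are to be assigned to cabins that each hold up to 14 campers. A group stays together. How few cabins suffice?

Total = 13 + 11 + 6 + 6 + 5 + 3 = 44 campers.
Lower bound: ⌈44/14⌉ = 4 cabins.
A packing using 4 cabins:
  cabin 1: 13 = 13
  cabin 2: 11 + 3 = 14
  cabin 3: 6 + 6 = 12
  cabin 4: 5 = 5
This matches the lower bound, so 4 is optimal.

4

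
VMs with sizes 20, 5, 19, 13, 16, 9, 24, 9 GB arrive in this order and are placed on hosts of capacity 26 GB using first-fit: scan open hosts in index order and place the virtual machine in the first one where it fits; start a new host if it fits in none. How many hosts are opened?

  20 → host 1 (new)  [load 20/26]
  5 → host 1  [load 25/26]
  19 → host 2 (new)  [load 19/26]
  13 → host 3 (new)  [load 13/26]
  16 → host 4 (new)  [load 16/26]
  9 → host 3  [load 22/26]
  24 → host 5 (new)  [load 24/26]
  9 → host 4  [load 25/26]
5 hosts opened.

5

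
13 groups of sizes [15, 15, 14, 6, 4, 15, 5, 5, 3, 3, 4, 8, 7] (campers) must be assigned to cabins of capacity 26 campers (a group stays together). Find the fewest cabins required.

4

Total = 15 + 15 + 15 + 14 + 8 + 7 + 6 + 5 + 5 + 4 + 4 + 3 + 3 = 104 campers.
Lower bound: ⌈104/26⌉ = 4 cabins.
A packing using 4 cabins:
  cabin 1: 15 + 8 + 3 = 26
  cabin 2: 15 + 7 + 4 = 26
  cabin 3: 15 + 6 + 5 = 26
  cabin 4: 14 + 5 + 4 + 3 = 26
This matches the lower bound, so 4 is optimal.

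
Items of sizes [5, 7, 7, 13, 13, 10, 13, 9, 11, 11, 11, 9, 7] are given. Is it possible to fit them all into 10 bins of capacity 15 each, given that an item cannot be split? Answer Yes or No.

No

Total = 126; ⌈126/15⌉ = 9.
The bound of 9 does not rule out 10, but exhaustive search shows no assignment into 10 bins of capacity 15 exists — the minimum is 11.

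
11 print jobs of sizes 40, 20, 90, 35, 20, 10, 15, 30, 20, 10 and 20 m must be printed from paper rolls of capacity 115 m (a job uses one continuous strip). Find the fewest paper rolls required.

Total = 90 + 40 + 35 + 30 + 20 + 20 + 20 + 20 + 15 + 10 + 10 = 310 m.
Lower bound: ⌈310/115⌉ = 3 paper rolls.
A packing using 3 paper rolls:
  roll 1: 90 + 20 = 110
  roll 2: 40 + 35 + 30 + 10 = 115
  roll 3: 20 + 20 + 20 + 15 + 10 = 85
This matches the lower bound, so 3 is optimal.

3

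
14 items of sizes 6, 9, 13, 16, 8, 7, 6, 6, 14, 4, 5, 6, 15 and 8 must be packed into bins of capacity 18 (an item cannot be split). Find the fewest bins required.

Total = 16 + 15 + 14 + 13 + 9 + 8 + 8 + 7 + 6 + 6 + 6 + 6 + 5 + 4 = 123.
Lower bound: ⌈123/18⌉ = 7 bins.
A packing using 8 bins:
  bin 1: 16 = 16
  bin 2: 15 = 15
  bin 3: 14 + 4 = 18
  bin 4: 13 + 5 = 18
  bin 5: 9 + 8 = 17
  bin 6: 8 + 7 = 15
  bin 7: 6 + 6 + 6 = 18
  bin 8: 6 = 6
No arrangement into 7 bins stays within capacity, so 8 is optimal.

8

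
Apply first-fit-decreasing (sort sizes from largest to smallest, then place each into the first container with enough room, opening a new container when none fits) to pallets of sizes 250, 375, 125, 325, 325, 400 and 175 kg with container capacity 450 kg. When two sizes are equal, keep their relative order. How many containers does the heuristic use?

Sorted descending: 400, 375, 325, 325, 250, 175, 125.
  400 → container 1 (new)  [load 400/450]
  375 → container 2 (new)  [load 375/450]
  325 → container 3 (new)  [load 325/450]
  325 → container 4 (new)  [load 325/450]
  250 → container 5 (new)  [load 250/450]
  175 → container 5  [load 425/450]
  125 → container 3  [load 450/450]
5 containers opened.

5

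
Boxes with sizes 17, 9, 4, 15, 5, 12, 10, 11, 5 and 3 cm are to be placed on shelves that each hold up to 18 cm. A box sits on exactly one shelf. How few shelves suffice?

Total = 17 + 15 + 12 + 11 + 10 + 9 + 5 + 5 + 4 + 3 = 91 cm.
Lower bound: ⌈91/18⌉ = 6 shelves.
A packing using 6 shelves:
  shelf 1: 17 = 17
  shelf 2: 15 + 3 = 18
  shelf 3: 12 + 5 = 17
  shelf 4: 11 + 5 = 16
  shelf 5: 10 + 4 = 14
  shelf 6: 9 = 9
This matches the lower bound, so 6 is optimal.

6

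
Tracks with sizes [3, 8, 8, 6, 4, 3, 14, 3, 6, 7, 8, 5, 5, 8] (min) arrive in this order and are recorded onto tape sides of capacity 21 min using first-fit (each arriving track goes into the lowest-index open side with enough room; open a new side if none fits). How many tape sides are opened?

5

  3 → side 1 (new)  [load 3/21]
  8 → side 1  [load 11/21]
  8 → side 1  [load 19/21]
  6 → side 2 (new)  [load 6/21]
  4 → side 2  [load 10/21]
  3 → side 2  [load 13/21]
  14 → side 3 (new)  [load 14/21]
  3 → side 2  [load 16/21]
  6 → side 3  [load 20/21]
  7 → side 4 (new)  [load 7/21]
  8 → side 4  [load 15/21]
  5 → side 2  [load 21/21]
  5 → side 4  [load 20/21]
  8 → side 5 (new)  [load 8/21]
5 tape sides opened.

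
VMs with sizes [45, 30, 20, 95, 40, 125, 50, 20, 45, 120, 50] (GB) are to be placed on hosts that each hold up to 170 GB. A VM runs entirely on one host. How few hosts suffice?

Total = 125 + 120 + 95 + 50 + 50 + 45 + 45 + 40 + 30 + 20 + 20 = 640 GB.
Lower bound: ⌈640/170⌉ = 4 hosts.
A packing using 4 hosts:
  host 1: 125 + 45 = 170
  host 2: 120 + 50 = 170
  host 3: 95 + 50 + 20 = 165
  host 4: 45 + 40 + 30 + 20 = 135
This matches the lower bound, so 4 is optimal.

4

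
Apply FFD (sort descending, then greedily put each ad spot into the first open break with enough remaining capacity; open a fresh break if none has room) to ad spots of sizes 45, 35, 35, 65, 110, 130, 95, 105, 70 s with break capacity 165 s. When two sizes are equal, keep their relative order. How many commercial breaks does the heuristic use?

Sorted descending: 130, 110, 105, 95, 70, 65, 45, 35, 35.
  130 → break 1 (new)  [load 130/165]
  110 → break 2 (new)  [load 110/165]
  105 → break 3 (new)  [load 105/165]
  95 → break 4 (new)  [load 95/165]
  70 → break 4  [load 165/165]
  65 → break 5 (new)  [load 65/165]
  45 → break 2  [load 155/165]
  35 → break 1  [load 165/165]
  35 → break 3  [load 140/165]
5 commercial breaks opened.

5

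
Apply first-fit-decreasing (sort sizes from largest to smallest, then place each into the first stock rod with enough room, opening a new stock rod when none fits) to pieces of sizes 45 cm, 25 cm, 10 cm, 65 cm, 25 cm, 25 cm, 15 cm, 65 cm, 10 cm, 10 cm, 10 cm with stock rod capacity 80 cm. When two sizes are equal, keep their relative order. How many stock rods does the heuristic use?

Sorted descending: 65, 65, 45, 25, 25, 25, 15, 10, 10, 10, 10.
  65 → stock rod 1 (new)  [load 65/80]
  65 → stock rod 2 (new)  [load 65/80]
  45 → stock rod 3 (new)  [load 45/80]
  25 → stock rod 3  [load 70/80]
  25 → stock rod 4 (new)  [load 25/80]
  25 → stock rod 4  [load 50/80]
  15 → stock rod 1  [load 80/80]
  10 → stock rod 2  [load 75/80]
  10 → stock rod 3  [load 80/80]
  10 → stock rod 4  [load 60/80]
  10 → stock rod 4  [load 70/80]
4 stock rods opened.

4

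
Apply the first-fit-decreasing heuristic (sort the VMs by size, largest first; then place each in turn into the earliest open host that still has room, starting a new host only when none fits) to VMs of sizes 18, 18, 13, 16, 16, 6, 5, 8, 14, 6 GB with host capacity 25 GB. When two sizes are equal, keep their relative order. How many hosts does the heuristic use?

6

Sorted descending: 18, 18, 16, 16, 14, 13, 8, 6, 6, 5.
  18 → host 1 (new)  [load 18/25]
  18 → host 2 (new)  [load 18/25]
  16 → host 3 (new)  [load 16/25]
  16 → host 4 (new)  [load 16/25]
  14 → host 5 (new)  [load 14/25]
  13 → host 6 (new)  [load 13/25]
  8 → host 3  [load 24/25]
  6 → host 1  [load 24/25]
  6 → host 2  [load 24/25]
  5 → host 4  [load 21/25]
6 hosts opened.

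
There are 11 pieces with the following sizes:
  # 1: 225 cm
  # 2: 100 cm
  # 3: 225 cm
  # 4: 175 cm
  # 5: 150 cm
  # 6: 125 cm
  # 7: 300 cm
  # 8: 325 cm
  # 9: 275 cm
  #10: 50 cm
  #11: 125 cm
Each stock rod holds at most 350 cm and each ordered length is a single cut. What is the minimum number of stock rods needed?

Total = 325 + 300 + 275 + 225 + 225 + 175 + 150 + 125 + 125 + 100 + 50 = 2075 cm.
Lower bound: ⌈2075/350⌉ = 6 stock rods.
A packing using 7 stock rods:
  stock rod 1: 325 = 325
  stock rod 2: 300 + 50 = 350
  stock rod 3: 275 = 275
  stock rod 4: 225 + 125 = 350
  stock rod 5: 225 + 125 = 350
  stock rod 6: 175 + 150 = 325
  stock rod 7: 100 = 100
No arrangement into 6 stock rods stays within capacity, so 7 is optimal.

7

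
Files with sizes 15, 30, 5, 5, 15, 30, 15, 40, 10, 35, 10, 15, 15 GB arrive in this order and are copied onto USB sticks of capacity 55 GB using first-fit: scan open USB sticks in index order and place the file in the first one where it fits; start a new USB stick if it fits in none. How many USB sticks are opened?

  15 → USB stick 1 (new)  [load 15/55]
  30 → USB stick 1  [load 45/55]
  5 → USB stick 1  [load 50/55]
  5 → USB stick 1  [load 55/55]
  15 → USB stick 2 (new)  [load 15/55]
  30 → USB stick 2  [load 45/55]
  15 → USB stick 3 (new)  [load 15/55]
  40 → USB stick 3  [load 55/55]
  10 → USB stick 2  [load 55/55]
  35 → USB stick 4 (new)  [load 35/55]
  10 → USB stick 4  [load 45/55]
  15 → USB stick 5 (new)  [load 15/55]
  15 → USB stick 5  [load 30/55]
5 USB sticks opened.

5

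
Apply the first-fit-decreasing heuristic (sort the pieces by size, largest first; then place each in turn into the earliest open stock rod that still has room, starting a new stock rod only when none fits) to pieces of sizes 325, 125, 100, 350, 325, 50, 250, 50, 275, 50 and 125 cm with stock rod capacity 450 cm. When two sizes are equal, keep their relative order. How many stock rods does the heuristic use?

Sorted descending: 350, 325, 325, 275, 250, 125, 125, 100, 50, 50, 50.
  350 → stock rod 1 (new)  [load 350/450]
  325 → stock rod 2 (new)  [load 325/450]
  325 → stock rod 3 (new)  [load 325/450]
  275 → stock rod 4 (new)  [load 275/450]
  250 → stock rod 5 (new)  [load 250/450]
  125 → stock rod 2  [load 450/450]
  125 → stock rod 3  [load 450/450]
  100 → stock rod 1  [load 450/450]
  50 → stock rod 4  [load 325/450]
  50 → stock rod 4  [load 375/450]
  50 → stock rod 4  [load 425/450]
5 stock rods opened.

5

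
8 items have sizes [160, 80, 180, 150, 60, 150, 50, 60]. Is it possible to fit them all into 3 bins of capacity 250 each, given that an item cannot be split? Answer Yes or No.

Total = 890; ⌈890/250⌉ = 4.
At least 4 bins are required, but only 3 are allowed.

No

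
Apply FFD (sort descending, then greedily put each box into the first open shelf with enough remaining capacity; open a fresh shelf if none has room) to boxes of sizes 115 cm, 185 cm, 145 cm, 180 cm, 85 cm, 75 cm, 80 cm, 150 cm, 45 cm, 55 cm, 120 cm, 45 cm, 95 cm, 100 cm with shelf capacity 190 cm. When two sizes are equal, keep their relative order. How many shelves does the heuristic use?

9

Sorted descending: 185, 180, 150, 145, 120, 115, 100, 95, 85, 80, 75, 55, 45, 45.
  185 → shelf 1 (new)  [load 185/190]
  180 → shelf 2 (new)  [load 180/190]
  150 → shelf 3 (new)  [load 150/190]
  145 → shelf 4 (new)  [load 145/190]
  120 → shelf 5 (new)  [load 120/190]
  115 → shelf 6 (new)  [load 115/190]
  100 → shelf 7 (new)  [load 100/190]
  95 → shelf 8 (new)  [load 95/190]
  85 → shelf 7  [load 185/190]
  80 → shelf 8  [load 175/190]
  75 → shelf 6  [load 190/190]
  55 → shelf 5  [load 175/190]
  45 → shelf 4  [load 190/190]
  45 → shelf 9 (new)  [load 45/190]
9 shelves opened.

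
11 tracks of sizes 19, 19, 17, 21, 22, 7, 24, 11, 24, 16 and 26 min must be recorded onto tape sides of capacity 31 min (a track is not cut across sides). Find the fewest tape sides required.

9

Total = 26 + 24 + 24 + 22 + 21 + 19 + 19 + 17 + 16 + 11 + 7 = 206 min.
Lower bound: ⌈206/31⌉ = 7 tape sides.
Also, 9 tracks each exceed 31/2 min, and no two of those can share a side, so at least 9 tape sides are needed.
A packing using 9 tape sides:
  side 1: 26 = 26
  side 2: 24 + 7 = 31
  side 3: 24 = 24
  side 4: 22 = 22
  side 5: 21 = 21
  side 6: 19 + 11 = 30
  side 7: 19 = 19
  side 8: 17 = 17
  side 9: 16 = 16
This matches the lower bound, so 9 is optimal.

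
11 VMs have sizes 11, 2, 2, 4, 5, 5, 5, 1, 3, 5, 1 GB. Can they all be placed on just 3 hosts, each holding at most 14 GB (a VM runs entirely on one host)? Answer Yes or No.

Total = 44 GB; ⌈44/14⌉ = 4.
At least 4 hosts are required, but only 3 are allowed.

No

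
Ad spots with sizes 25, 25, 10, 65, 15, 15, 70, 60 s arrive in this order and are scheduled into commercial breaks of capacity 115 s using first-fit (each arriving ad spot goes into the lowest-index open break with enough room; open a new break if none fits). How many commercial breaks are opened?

  25 → break 1 (new)  [load 25/115]
  25 → break 1  [load 50/115]
  10 → break 1  [load 60/115]
  65 → break 2 (new)  [load 65/115]
  15 → break 1  [load 75/115]
  15 → break 1  [load 90/115]
  70 → break 3 (new)  [load 70/115]
  60 → break 4 (new)  [load 60/115]
4 commercial breaks opened.

4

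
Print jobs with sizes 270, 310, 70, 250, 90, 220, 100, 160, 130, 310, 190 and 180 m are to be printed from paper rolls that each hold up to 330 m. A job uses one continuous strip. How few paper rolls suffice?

Total = 310 + 310 + 270 + 250 + 220 + 190 + 180 + 160 + 130 + 100 + 90 + 70 = 2280 m.
Lower bound: ⌈2280/330⌉ = 7 paper rolls.
A packing using 8 paper rolls:
  roll 1: 310 = 310
  roll 2: 310 = 310
  roll 3: 270 = 270
  roll 4: 250 + 70 = 320
  roll 5: 220 + 100 = 320
  roll 6: 190 + 130 = 320
  roll 7: 180 + 90 = 270
  roll 8: 160 = 160
No arrangement into 7 paper rolls stays within capacity, so 8 is optimal.

8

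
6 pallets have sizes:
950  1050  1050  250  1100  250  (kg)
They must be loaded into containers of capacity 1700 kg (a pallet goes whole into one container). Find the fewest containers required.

Total = 1100 + 1050 + 1050 + 950 + 250 + 250 = 4650 kg.
Lower bound: ⌈4650/1700⌉ = 3 containers.
Also, 4 pallets each exceed 850 kg, and no two of those can share a container, so at least 4 containers are needed.
A packing using 4 containers:
  container 1: 1100 + 250 + 250 = 1600
  container 2: 1050 = 1050
  container 3: 1050 = 1050
  container 4: 950 = 950
This matches the lower bound, so 4 is optimal.

4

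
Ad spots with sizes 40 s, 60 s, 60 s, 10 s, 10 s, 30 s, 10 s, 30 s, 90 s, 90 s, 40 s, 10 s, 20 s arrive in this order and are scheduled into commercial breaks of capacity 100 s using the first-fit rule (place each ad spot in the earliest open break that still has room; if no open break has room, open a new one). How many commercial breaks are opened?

6

  40 → break 1 (new)  [load 40/100]
  60 → break 1  [load 100/100]
  60 → break 2 (new)  [load 60/100]
  10 → break 2  [load 70/100]
  10 → break 2  [load 80/100]
  30 → break 3 (new)  [load 30/100]
  10 → break 2  [load 90/100]
  30 → break 3  [load 60/100]
  90 → break 4 (new)  [load 90/100]
  90 → break 5 (new)  [load 90/100]
  40 → break 3  [load 100/100]
  10 → break 2  [load 100/100]
  20 → break 6 (new)  [load 20/100]
6 commercial breaks opened.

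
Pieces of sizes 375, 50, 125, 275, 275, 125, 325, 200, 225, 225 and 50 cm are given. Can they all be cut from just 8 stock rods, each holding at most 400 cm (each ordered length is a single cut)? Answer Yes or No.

A valid assignment using 7 stock rods:
  stock rod 1: 375 = 375
  stock rod 2: 325 + 50 = 375
  stock rod 3: 275 + 125 = 400
  stock rod 4: 275 + 125 = 400
  stock rod 5: 225 + 50 = 275
  stock rod 6: 225 = 225
  stock rod 7: 200 = 200
That uses only 7 ≤ 8, so 8 stock rods are enough.

Yes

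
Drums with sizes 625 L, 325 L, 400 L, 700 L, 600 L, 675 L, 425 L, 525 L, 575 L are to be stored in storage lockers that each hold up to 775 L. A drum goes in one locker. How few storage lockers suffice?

Total = 700 + 675 + 625 + 600 + 575 + 525 + 425 + 400 + 325 = 4850 L.
Lower bound: ⌈4850/775⌉ = 7 storage lockers.
Also, 8 drums each exceed 775/2 L, and no two of those can share a locker, so at least 8 storage lockers are needed.
A packing using 8 storage lockers:
  locker 1: 700 = 700
  locker 2: 675 = 675
  locker 3: 625 = 625
  locker 4: 600 = 600
  locker 5: 575 = 575
  locker 6: 525 = 525
  locker 7: 425 + 325 = 750
  locker 8: 400 = 400
This matches the lower bound, so 8 is optimal.

8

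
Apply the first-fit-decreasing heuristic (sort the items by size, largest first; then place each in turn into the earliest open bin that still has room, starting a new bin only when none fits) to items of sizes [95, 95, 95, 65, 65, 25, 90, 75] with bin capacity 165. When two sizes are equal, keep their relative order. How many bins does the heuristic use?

4

Sorted descending: 95, 95, 95, 90, 75, 65, 65, 25.
  95 → bin 1 (new)  [load 95/165]
  95 → bin 2 (new)  [load 95/165]
  95 → bin 3 (new)  [load 95/165]
  90 → bin 4 (new)  [load 90/165]
  75 → bin 4  [load 165/165]
  65 → bin 1  [load 160/165]
  65 → bin 2  [load 160/165]
  25 → bin 3  [load 120/165]
4 bins opened.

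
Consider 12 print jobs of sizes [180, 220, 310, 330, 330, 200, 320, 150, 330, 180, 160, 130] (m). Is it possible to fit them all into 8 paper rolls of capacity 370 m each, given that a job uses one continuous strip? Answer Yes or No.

No

Total = 2840 m; ⌈2840/370⌉ = 8.
The bound of 8 does not rule out 8, but exhaustive search shows no assignment into 8 paper rolls of capacity 370 m exists — the minimum is 9.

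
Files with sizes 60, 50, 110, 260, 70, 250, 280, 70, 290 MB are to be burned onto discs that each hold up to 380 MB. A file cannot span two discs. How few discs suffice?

4

Total = 290 + 280 + 260 + 250 + 110 + 70 + 70 + 60 + 50 = 1440 MB.
Lower bound: ⌈1440/380⌉ = 4 discs.
A packing using 4 discs:
  disc 1: 290 + 70 = 360
  disc 2: 280 + 70 = 350
  disc 3: 260 + 110 = 370
  disc 4: 250 + 60 + 50 = 360
This matches the lower bound, so 4 is optimal.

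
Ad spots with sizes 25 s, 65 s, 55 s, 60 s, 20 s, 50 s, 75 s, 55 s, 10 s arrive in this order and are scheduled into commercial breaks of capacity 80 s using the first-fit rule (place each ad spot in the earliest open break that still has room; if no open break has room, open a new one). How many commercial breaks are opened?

  25 → break 1 (new)  [load 25/80]
  65 → break 2 (new)  [load 65/80]
  55 → break 1  [load 80/80]
  60 → break 3 (new)  [load 60/80]
  20 → break 3  [load 80/80]
  50 → break 4 (new)  [load 50/80]
  75 → break 5 (new)  [load 75/80]
  55 → break 6 (new)  [load 55/80]
  10 → break 2  [load 75/80]
6 commercial breaks opened.

6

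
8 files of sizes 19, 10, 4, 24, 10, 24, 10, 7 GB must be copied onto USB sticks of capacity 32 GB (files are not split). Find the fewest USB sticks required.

Total = 24 + 24 + 19 + 10 + 10 + 10 + 7 + 4 = 108 GB.
Lower bound: ⌈108/32⌉ = 4 USB sticks.
A packing using 4 USB sticks:
  USB stick 1: 24 + 7 = 31
  USB stick 2: 24 + 4 = 28
  USB stick 3: 19 + 10 = 29
  USB stick 4: 10 + 10 = 20
This matches the lower bound, so 4 is optimal.

4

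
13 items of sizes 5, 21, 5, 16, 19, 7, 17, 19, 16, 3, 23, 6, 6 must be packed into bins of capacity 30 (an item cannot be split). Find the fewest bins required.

Total = 23 + 21 + 19 + 19 + 17 + 16 + 16 + 7 + 6 + 6 + 5 + 5 + 3 = 163.
Lower bound: ⌈163/30⌉ = 6 bins.
Also, 7 items each exceed 15, and no two of those can share a bin, so at least 7 bins are needed.
A packing using 7 bins:
  bin 1: 23 + 7 = 30
  bin 2: 21 + 6 + 3 = 30
  bin 3: 19 + 6 + 5 = 30
  bin 4: 19 + 5 = 24
  bin 5: 17 = 17
  bin 6: 16 = 16
  bin 7: 16 = 16
This matches the lower bound, so 7 is optimal.

7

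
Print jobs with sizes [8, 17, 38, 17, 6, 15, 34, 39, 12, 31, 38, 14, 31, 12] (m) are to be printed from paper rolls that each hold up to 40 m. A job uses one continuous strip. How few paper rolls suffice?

9

Total = 39 + 38 + 38 + 34 + 31 + 31 + 17 + 17 + 15 + 14 + 12 + 12 + 8 + 6 = 312 m.
Lower bound: ⌈312/40⌉ = 8 paper rolls.
A packing using 9 paper rolls:
  roll 1: 39 = 39
  roll 2: 38 = 38
  roll 3: 38 = 38
  roll 4: 34 + 6 = 40
  roll 5: 31 + 8 = 39
  roll 6: 31 = 31
  roll 7: 17 + 17 = 34
  roll 8: 15 + 14 = 29
  roll 9: 12 + 12 = 24
No arrangement into 8 paper rolls stays within capacity, so 9 is optimal.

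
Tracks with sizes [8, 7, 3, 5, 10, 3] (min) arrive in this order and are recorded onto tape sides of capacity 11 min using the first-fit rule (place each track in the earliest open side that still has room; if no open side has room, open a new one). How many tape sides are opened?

4

  8 → side 1 (new)  [load 8/11]
  7 → side 2 (new)  [load 7/11]
  3 → side 1  [load 11/11]
  5 → side 3 (new)  [load 5/11]
  10 → side 4 (new)  [load 10/11]
  3 → side 2  [load 10/11]
4 tape sides opened.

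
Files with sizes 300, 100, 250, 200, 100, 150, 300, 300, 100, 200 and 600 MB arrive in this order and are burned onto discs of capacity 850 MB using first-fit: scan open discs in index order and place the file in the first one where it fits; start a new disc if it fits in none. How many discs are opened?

4

  300 → disc 1 (new)  [load 300/850]
  100 → disc 1  [load 400/850]
  250 → disc 1  [load 650/850]
  200 → disc 1  [load 850/850]
  100 → disc 2 (new)  [load 100/850]
  150 → disc 2  [load 250/850]
  300 → disc 2  [load 550/850]
  300 → disc 2  [load 850/850]
  100 → disc 3 (new)  [load 100/850]
  200 → disc 3  [load 300/850]
  600 → disc 4 (new)  [load 600/850]
4 discs opened.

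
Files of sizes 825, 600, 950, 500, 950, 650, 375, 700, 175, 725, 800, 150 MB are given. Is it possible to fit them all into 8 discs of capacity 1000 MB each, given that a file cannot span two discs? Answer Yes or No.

Total = 7400 MB; ⌈7400/1000⌉ = 8.
The bound of 8 does not rule out 8, but exhaustive search shows no assignment into 8 discs of capacity 1000 MB exists — the minimum is 9.

No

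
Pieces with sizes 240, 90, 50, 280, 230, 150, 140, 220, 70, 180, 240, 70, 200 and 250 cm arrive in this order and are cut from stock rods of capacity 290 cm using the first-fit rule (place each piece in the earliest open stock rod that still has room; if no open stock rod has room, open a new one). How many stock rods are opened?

  240 → stock rod 1 (new)  [load 240/290]
  90 → stock rod 2 (new)  [load 90/290]
  50 → stock rod 1  [load 290/290]
  280 → stock rod 3 (new)  [load 280/290]
  230 → stock rod 4 (new)  [load 230/290]
  150 → stock rod 2  [load 240/290]
  140 → stock rod 5 (new)  [load 140/290]
  220 → stock rod 6 (new)  [load 220/290]
  70 → stock rod 5  [load 210/290]
  180 → stock rod 7 (new)  [load 180/290]
  240 → stock rod 8 (new)  [load 240/290]
  70 → stock rod 5  [load 280/290]
  200 → stock rod 9 (new)  [load 200/290]
  250 → stock rod 10 (new)  [load 250/290]
10 stock rods opened.

10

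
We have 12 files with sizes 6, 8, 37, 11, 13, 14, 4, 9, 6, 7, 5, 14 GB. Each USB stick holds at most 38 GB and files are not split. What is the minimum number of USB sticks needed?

4

Total = 37 + 14 + 14 + 13 + 11 + 9 + 8 + 7 + 6 + 6 + 5 + 4 = 134 GB.
Lower bound: ⌈134/38⌉ = 4 USB sticks.
A packing using 4 USB sticks:
  USB stick 1: 37 = 37
  USB stick 2: 14 + 14 + 9 = 37
  USB stick 3: 13 + 11 + 8 + 6 = 38
  USB stick 4: 7 + 6 + 5 + 4 = 22
This matches the lower bound, so 4 is optimal.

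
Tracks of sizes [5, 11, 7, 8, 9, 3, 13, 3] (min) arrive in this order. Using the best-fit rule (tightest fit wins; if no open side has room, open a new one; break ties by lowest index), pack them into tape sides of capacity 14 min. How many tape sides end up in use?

5

  5 → side 1 (new)  [load 5/14]
  11 → side 2 (new)  [load 11/14]
  7 → side 1  [load 12/14]
  8 → side 3 (new)  [load 8/14]
  9 → side 4 (new)  [load 9/14]
  3 → side 2  [load 14/14]
  13 → side 5 (new)  [load 13/14]
  3 → side 4  [load 12/14]
5 tape sides opened.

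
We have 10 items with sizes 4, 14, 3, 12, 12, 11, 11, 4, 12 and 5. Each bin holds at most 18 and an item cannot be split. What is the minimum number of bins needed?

6

Total = 14 + 12 + 12 + 12 + 11 + 11 + 5 + 4 + 4 + 3 = 88.
Lower bound: ⌈88/18⌉ = 5 bins.
Also, 6 items each exceed 9, and no two of those can share a bin, so at least 6 bins are needed.
A packing using 6 bins:
  bin 1: 14 + 4 = 18
  bin 2: 12 + 5 = 17
  bin 3: 12 + 4 = 16
  bin 4: 12 + 3 = 15
  bin 5: 11 = 11
  bin 6: 11 = 11
This matches the lower bound, so 6 is optimal.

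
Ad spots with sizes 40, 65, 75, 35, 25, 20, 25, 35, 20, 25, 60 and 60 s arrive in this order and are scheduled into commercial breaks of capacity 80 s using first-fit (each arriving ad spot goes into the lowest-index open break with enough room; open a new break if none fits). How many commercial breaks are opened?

  40 → break 1 (new)  [load 40/80]
  65 → break 2 (new)  [load 65/80]
  75 → break 3 (new)  [load 75/80]
  35 → break 1  [load 75/80]
  25 → break 4 (new)  [load 25/80]
  20 → break 4  [load 45/80]
  25 → break 4  [load 70/80]
  35 → break 5 (new)  [load 35/80]
  20 → break 5  [load 55/80]
  25 → break 5  [load 80/80]
  60 → break 6 (new)  [load 60/80]
  60 → break 7 (new)  [load 60/80]
7 commercial breaks opened.

7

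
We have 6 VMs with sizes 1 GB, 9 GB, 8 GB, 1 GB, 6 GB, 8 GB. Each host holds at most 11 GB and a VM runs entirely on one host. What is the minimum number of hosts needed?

Total = 9 + 8 + 8 + 6 + 1 + 1 = 33 GB.
Lower bound: ⌈33/11⌉ = 3 hosts.
Also, 4 VMs each exceed 11/2 GB, and no two of those can share a host, so at least 4 hosts are needed.
A packing using 4 hosts:
  host 1: 9 + 1 + 1 = 11
  host 2: 8 = 8
  host 3: 8 = 8
  host 4: 6 = 6
This matches the lower bound, so 4 is optimal.

4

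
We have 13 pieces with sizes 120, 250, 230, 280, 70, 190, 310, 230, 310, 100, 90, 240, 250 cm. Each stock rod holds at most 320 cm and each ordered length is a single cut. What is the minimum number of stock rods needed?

10

Total = 310 + 310 + 280 + 250 + 250 + 240 + 230 + 230 + 190 + 120 + 100 + 90 + 70 = 2670 cm.
Lower bound: ⌈2670/320⌉ = 9 stock rods.
A packing using 10 stock rods:
  stock rod 1: 310 = 310
  stock rod 2: 310 = 310
  stock rod 3: 280 = 280
  stock rod 4: 250 + 70 = 320
  stock rod 5: 250 = 250
  stock rod 6: 240 = 240
  stock rod 7: 230 + 90 = 320
  stock rod 8: 230 = 230
  stock rod 9: 190 + 120 = 310
  stock rod 10: 100 = 100
No arrangement into 9 stock rods stays within capacity, so 10 is optimal.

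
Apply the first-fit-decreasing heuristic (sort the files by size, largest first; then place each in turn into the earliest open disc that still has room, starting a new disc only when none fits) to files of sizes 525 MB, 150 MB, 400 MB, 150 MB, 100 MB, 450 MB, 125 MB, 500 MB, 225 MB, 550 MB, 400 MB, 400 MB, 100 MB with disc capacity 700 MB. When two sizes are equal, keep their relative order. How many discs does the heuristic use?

7

Sorted descending: 550, 525, 500, 450, 400, 400, 400, 225, 150, 150, 125, 100, 100.
  550 → disc 1 (new)  [load 550/700]
  525 → disc 2 (new)  [load 525/700]
  500 → disc 3 (new)  [load 500/700]
  450 → disc 4 (new)  [load 450/700]
  400 → disc 5 (new)  [load 400/700]
  400 → disc 6 (new)  [load 400/700]
  400 → disc 7 (new)  [load 400/700]
  225 → disc 4  [load 675/700]
  150 → disc 1  [load 700/700]
  150 → disc 2  [load 675/700]
  125 → disc 3  [load 625/700]
  100 → disc 5  [load 500/700]
  100 → disc 5  [load 600/700]
7 discs opened.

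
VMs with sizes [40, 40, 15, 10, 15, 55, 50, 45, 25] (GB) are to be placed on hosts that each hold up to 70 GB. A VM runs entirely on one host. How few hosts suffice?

5

Total = 55 + 50 + 45 + 40 + 40 + 25 + 15 + 15 + 10 = 295 GB.
Lower bound: ⌈295/70⌉ = 5 hosts.
A packing using 5 hosts:
  host 1: 55 + 15 = 70
  host 2: 50 + 15 = 65
  host 3: 45 + 25 = 70
  host 4: 40 + 10 = 50
  host 5: 40 = 40
This matches the lower bound, so 5 is optimal.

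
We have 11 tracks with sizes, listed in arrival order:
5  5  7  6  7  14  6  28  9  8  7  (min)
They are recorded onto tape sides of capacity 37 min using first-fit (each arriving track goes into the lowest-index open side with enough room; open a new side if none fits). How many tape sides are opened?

3

  5 → side 1 (new)  [load 5/37]
  5 → side 1  [load 10/37]
  7 → side 1  [load 17/37]
  6 → side 1  [load 23/37]
  7 → side 1  [load 30/37]
  14 → side 2 (new)  [load 14/37]
  6 → side 1  [load 36/37]
  28 → side 3 (new)  [load 28/37]
  9 → side 2  [load 23/37]
  8 → side 2  [load 31/37]
  7 → side 3  [load 35/37]
3 tape sides opened.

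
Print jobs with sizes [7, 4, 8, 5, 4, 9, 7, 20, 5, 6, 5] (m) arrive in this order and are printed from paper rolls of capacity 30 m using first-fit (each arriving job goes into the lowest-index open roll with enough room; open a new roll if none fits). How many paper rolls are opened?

  7 → roll 1 (new)  [load 7/30]
  4 → roll 1  [load 11/30]
  8 → roll 1  [load 19/30]
  5 → roll 1  [load 24/30]
  4 → roll 1  [load 28/30]
  9 → roll 2 (new)  [load 9/30]
  7 → roll 2  [load 16/30]
  20 → roll 3 (new)  [load 20/30]
  5 → roll 2  [load 21/30]
  6 → roll 2  [load 27/30]
  5 → roll 3  [load 25/30]
3 paper rolls opened.

3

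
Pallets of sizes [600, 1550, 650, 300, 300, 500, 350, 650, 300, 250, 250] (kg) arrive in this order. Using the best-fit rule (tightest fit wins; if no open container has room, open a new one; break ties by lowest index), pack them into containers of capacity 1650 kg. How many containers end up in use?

4

  600 → container 1 (new)  [load 600/1650]
  1550 → container 2 (new)  [load 1550/1650]
  650 → container 1  [load 1250/1650]
  300 → container 1  [load 1550/1650]
  300 → container 3 (new)  [load 300/1650]
  500 → container 3  [load 800/1650]
  350 → container 3  [load 1150/1650]
  650 → container 4 (new)  [load 650/1650]
  300 → container 3  [load 1450/1650]
  250 → container 4  [load 900/1650]
  250 → container 4  [load 1150/1650]
4 containers opened.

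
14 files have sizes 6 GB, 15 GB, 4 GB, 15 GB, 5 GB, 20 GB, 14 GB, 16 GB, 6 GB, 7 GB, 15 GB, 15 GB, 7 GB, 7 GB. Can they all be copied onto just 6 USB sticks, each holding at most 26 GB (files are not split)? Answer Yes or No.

Total = 152 GB; ⌈152/26⌉ = 6.
7 files each exceed half the capacity and cannot share a USB stick, forcing at least 7 USB sticks.
At least 7 USB sticks are required, but only 6 are allowed.

No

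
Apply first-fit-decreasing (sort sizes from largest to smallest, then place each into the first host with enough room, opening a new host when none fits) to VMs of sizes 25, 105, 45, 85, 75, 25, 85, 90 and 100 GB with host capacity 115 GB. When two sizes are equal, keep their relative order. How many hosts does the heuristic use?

Sorted descending: 105, 100, 90, 85, 85, 75, 45, 25, 25.
  105 → host 1 (new)  [load 105/115]
  100 → host 2 (new)  [load 100/115]
  90 → host 3 (new)  [load 90/115]
  85 → host 4 (new)  [load 85/115]
  85 → host 5 (new)  [load 85/115]
  75 → host 6 (new)  [load 75/115]
  45 → host 7 (new)  [load 45/115]
  25 → host 3  [load 115/115]
  25 → host 4  [load 110/115]
7 hosts opened.

7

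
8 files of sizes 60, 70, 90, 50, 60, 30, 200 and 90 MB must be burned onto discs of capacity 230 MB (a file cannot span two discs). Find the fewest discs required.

Total = 200 + 90 + 90 + 70 + 60 + 60 + 50 + 30 = 650 MB.
Lower bound: ⌈650/230⌉ = 3 discs.
A packing using 3 discs:
  disc 1: 200 + 30 = 230
  disc 2: 90 + 90 + 50 = 230
  disc 3: 70 + 60 + 60 = 190
This matches the lower bound, so 3 is optimal.

3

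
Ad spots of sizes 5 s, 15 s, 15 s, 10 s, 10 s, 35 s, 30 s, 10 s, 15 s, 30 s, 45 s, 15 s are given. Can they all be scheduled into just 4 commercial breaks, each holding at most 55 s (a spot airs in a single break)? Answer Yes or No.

Total = 235 s; ⌈235/55⌉ = 5.
At least 5 commercial breaks are required, but only 4 are allowed.

No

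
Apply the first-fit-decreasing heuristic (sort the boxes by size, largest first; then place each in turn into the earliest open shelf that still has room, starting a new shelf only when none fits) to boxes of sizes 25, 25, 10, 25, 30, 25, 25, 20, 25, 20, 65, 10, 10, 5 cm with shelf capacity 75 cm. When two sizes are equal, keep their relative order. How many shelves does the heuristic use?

5

Sorted descending: 65, 30, 25, 25, 25, 25, 25, 25, 20, 20, 10, 10, 10, 5.
  65 → shelf 1 (new)  [load 65/75]
  30 → shelf 2 (new)  [load 30/75]
  25 → shelf 2  [load 55/75]
  25 → shelf 3 (new)  [load 25/75]
  25 → shelf 3  [load 50/75]
  25 → shelf 3  [load 75/75]
  25 → shelf 4 (new)  [load 25/75]
  25 → shelf 4  [load 50/75]
  20 → shelf 2  [load 75/75]
  20 → shelf 4  [load 70/75]
  10 → shelf 1  [load 75/75]
  10 → shelf 5 (new)  [load 10/75]
  10 → shelf 5  [load 20/75]
  5 → shelf 4  [load 75/75]
5 shelves opened.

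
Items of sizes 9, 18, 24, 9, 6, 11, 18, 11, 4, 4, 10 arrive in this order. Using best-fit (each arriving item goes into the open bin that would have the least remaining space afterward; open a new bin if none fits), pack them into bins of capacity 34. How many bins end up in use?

4

  9 → bin 1 (new)  [load 9/34]
  18 → bin 1  [load 27/34]
  24 → bin 2 (new)  [load 24/34]
  9 → bin 2  [load 33/34]
  6 → bin 1  [load 33/34]
  11 → bin 3 (new)  [load 11/34]
  18 → bin 3  [load 29/34]
  11 → bin 4 (new)  [load 11/34]
  4 → bin 3  [load 33/34]
  4 → bin 4  [load 15/34]
  10 → bin 4  [load 25/34]
4 bins opened.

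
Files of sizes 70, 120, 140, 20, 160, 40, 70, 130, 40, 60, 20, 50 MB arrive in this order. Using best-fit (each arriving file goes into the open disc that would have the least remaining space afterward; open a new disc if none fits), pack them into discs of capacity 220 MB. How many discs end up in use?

  70 → disc 1 (new)  [load 70/220]
  120 → disc 1  [load 190/220]
  140 → disc 2 (new)  [load 140/220]
  20 → disc 1  [load 210/220]
  160 → disc 3 (new)  [load 160/220]
  40 → disc 3  [load 200/220]
  70 → disc 2  [load 210/220]
  130 → disc 4 (new)  [load 130/220]
  40 → disc 4  [load 170/220]
  60 → disc 5 (new)  [load 60/220]
  20 → disc 3  [load 220/220]
  50 → disc 4  [load 220/220]
5 discs opened.

5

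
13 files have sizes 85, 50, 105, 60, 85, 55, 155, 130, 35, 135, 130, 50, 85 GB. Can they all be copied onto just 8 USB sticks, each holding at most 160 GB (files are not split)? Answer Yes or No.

No

Total = 1160 GB; ⌈1160/160⌉ = 8.
The bound of 8 does not rule out 8, but exhaustive search shows no assignment into 8 USB sticks of capacity 160 GB exists — the minimum is 9.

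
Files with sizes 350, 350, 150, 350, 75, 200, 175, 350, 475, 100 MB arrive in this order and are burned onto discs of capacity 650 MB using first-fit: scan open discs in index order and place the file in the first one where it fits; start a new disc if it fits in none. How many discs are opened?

5

  350 → disc 1 (new)  [load 350/650]
  350 → disc 2 (new)  [load 350/650]
  150 → disc 1  [load 500/650]
  350 → disc 3 (new)  [load 350/650]
  75 → disc 1  [load 575/650]
  200 → disc 2  [load 550/650]
  175 → disc 3  [load 525/650]
  350 → disc 4 (new)  [load 350/650]
  475 → disc 5 (new)  [load 475/650]
  100 → disc 2  [load 650/650]
5 discs opened.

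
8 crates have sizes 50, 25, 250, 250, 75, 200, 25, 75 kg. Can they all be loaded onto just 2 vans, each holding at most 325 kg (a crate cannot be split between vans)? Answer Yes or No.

Total = 950 kg; ⌈950/325⌉ = 3.
At least 3 vans are required, but only 2 are allowed.

No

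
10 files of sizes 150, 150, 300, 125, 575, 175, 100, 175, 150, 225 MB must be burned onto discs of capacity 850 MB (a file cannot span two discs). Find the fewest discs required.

3

Total = 575 + 300 + 225 + 175 + 175 + 150 + 150 + 150 + 125 + 100 = 2125 MB.
Lower bound: ⌈2125/850⌉ = 3 discs.
A packing using 3 discs:
  disc 1: 575 + 225 = 800
  disc 2: 300 + 175 + 175 + 150 = 800
  disc 3: 150 + 150 + 125 + 100 = 525
This matches the lower bound, so 3 is optimal.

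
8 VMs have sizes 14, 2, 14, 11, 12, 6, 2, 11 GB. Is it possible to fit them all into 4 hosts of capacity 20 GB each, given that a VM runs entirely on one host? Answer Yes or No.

Total = 72 GB; ⌈72/20⌉ = 4.
5 VMs each exceed half the capacity and cannot share a host, forcing at least 5 hosts.
At least 5 hosts are required, but only 4 are allowed.

No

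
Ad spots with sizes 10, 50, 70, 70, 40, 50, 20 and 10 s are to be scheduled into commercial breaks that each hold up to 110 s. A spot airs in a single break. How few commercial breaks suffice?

Total = 70 + 70 + 50 + 50 + 40 + 20 + 10 + 10 = 320 s.
Lower bound: ⌈320/110⌉ = 3 commercial breaks.
A packing using 3 commercial breaks:
  break 1: 70 + 40 = 110
  break 2: 70 + 20 + 10 + 10 = 110
  break 3: 50 + 50 = 100
This matches the lower bound, so 3 is optimal.

3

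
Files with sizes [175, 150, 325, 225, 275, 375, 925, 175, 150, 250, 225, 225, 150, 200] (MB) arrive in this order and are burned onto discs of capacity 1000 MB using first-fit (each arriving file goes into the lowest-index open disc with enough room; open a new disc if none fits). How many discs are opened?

5

  175 → disc 1 (new)  [load 175/1000]
  150 → disc 1  [load 325/1000]
  325 → disc 1  [load 650/1000]
  225 → disc 1  [load 875/1000]
  275 → disc 2 (new)  [load 275/1000]
  375 → disc 2  [load 650/1000]
  925 → disc 3 (new)  [load 925/1000]
  175 → disc 2  [load 825/1000]
  150 → disc 2  [load 975/1000]
  250 → disc 4 (new)  [load 250/1000]
  225 → disc 4  [load 475/1000]
  225 → disc 4  [load 700/1000]
  150 → disc 4  [load 850/1000]
  200 → disc 5 (new)  [load 200/1000]
5 discs opened.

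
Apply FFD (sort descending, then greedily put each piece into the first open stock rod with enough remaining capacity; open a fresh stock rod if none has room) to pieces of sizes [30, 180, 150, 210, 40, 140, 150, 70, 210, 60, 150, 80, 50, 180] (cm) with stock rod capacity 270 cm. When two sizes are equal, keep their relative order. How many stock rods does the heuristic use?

Sorted descending: 210, 210, 180, 180, 150, 150, 150, 140, 80, 70, 60, 50, 40, 30.
  210 → stock rod 1 (new)  [load 210/270]
  210 → stock rod 2 (new)  [load 210/270]
  180 → stock rod 3 (new)  [load 180/270]
  180 → stock rod 4 (new)  [load 180/270]
  150 → stock rod 5 (new)  [load 150/270]
  150 → stock rod 6 (new)  [load 150/270]
  150 → stock rod 7 (new)  [load 150/270]
  140 → stock rod 8 (new)  [load 140/270]
  80 → stock rod 3  [load 260/270]
  70 → stock rod 4  [load 250/270]
  60 → stock rod 1  [load 270/270]
  50 → stock rod 2  [load 260/270]
  40 → stock rod 5  [load 190/270]
  30 → stock rod 5  [load 220/270]
8 stock rods opened.

8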